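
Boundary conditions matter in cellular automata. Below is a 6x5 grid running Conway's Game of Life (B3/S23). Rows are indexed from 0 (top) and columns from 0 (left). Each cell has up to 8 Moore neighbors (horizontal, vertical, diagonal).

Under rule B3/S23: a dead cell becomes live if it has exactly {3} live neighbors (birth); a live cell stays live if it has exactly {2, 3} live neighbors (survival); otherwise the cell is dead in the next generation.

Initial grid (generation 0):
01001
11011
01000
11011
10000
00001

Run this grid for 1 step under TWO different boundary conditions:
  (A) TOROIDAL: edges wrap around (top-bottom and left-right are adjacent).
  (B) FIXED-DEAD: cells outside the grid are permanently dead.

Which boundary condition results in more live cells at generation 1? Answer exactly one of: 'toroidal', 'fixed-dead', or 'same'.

Answer: fixed-dead

Derivation:
Under TOROIDAL boundary, generation 1:
01100
01011
00000
01101
01010
00001
Population = 11

Under FIXED-DEAD boundary, generation 1:
11111
11011
00000
11100
11011
00000
Population = 16

Comparison: toroidal=11, fixed-dead=16 -> fixed-dead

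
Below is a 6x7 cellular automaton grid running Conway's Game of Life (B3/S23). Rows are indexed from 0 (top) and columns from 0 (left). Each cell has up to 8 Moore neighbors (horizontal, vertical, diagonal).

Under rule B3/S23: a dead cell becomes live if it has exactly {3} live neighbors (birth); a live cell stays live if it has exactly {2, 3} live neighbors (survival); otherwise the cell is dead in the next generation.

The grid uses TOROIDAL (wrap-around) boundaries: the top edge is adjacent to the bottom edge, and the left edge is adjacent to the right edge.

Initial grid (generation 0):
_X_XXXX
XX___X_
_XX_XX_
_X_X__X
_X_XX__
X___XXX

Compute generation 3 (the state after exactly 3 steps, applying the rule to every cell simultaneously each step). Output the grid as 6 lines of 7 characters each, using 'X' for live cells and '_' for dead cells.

Simulating step by step:
Generation 0 (given above): 22 live cells
Generation 1: 10 live cells
_XXX___
_______
___XXX_
_X_____
_X_X___
_X_____
Generation 2: 9 live cells
_XX____
_______
____X__
___X___
XX_____
XX_X___
Generation 3: 5 live cells
(generation 3 grid is the final answer)

Answer: XXX____
_______
_______
_______
XX_____
_______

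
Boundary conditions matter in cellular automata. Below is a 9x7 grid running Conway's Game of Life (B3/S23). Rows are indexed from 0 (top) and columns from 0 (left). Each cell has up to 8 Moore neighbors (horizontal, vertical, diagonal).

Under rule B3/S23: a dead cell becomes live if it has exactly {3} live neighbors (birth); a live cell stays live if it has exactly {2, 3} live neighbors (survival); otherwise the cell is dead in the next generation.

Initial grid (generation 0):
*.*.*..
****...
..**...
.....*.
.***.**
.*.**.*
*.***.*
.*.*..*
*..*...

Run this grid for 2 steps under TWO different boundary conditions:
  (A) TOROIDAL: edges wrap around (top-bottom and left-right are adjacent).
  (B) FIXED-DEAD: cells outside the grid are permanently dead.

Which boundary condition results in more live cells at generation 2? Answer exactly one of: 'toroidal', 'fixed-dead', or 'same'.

Answer: toroidal

Derivation:
Under TOROIDAL boundary, generation 2:
.*..*..
*...*.*
*..**.*
...*.**
..*..**
*......
*....**
....*..
.*.**..
Population = 23

Under FIXED-DEAD boundary, generation 2:
.*.....
.*..*..
...**..
...*.**
***...*
**...**
*....**
**.....
.*.....
Population = 22

Comparison: toroidal=23, fixed-dead=22 -> toroidal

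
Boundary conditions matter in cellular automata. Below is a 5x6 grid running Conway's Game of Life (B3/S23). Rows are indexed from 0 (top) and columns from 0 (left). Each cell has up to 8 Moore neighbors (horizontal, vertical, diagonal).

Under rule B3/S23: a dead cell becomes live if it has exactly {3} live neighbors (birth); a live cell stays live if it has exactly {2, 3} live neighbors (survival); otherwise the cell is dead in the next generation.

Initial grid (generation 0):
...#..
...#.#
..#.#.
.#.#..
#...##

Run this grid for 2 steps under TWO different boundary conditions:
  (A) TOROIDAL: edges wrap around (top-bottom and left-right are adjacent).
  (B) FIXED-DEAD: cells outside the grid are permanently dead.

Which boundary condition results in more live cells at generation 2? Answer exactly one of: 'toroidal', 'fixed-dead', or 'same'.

Under TOROIDAL boundary, generation 2:
#.....
.##.#.
....#.
#.....
......
Population = 6

Under FIXED-DEAD boundary, generation 2:
...#..
..#.#.
....#.
.##..#
..###.
Population = 10

Comparison: toroidal=6, fixed-dead=10 -> fixed-dead

Answer: fixed-dead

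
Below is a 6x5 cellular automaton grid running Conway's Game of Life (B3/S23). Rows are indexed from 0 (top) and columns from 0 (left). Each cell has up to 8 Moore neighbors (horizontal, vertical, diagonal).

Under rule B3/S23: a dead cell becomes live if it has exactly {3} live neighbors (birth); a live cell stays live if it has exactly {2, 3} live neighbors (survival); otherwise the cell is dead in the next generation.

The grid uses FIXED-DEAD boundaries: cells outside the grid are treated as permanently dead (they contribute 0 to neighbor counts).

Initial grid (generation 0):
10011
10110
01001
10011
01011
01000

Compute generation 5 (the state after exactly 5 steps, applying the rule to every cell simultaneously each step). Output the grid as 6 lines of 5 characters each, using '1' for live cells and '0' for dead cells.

Simulating step by step:
Generation 0 (given above): 15 live cells
Generation 1: 16 live cells
01111
10100
11001
11000
11011
00100
Generation 2: 13 live cells
01110
10001
00100
00011
10010
01110
Generation 3: 11 live cells
01110
00000
00001
00111
01000
01110
Generation 4: 11 live cells
00100
00110
00001
00111
01001
01100
Generation 5: 11 live cells
(generation 5 grid is the final answer)

Answer: 00110
00110
00001
00101
01001
01100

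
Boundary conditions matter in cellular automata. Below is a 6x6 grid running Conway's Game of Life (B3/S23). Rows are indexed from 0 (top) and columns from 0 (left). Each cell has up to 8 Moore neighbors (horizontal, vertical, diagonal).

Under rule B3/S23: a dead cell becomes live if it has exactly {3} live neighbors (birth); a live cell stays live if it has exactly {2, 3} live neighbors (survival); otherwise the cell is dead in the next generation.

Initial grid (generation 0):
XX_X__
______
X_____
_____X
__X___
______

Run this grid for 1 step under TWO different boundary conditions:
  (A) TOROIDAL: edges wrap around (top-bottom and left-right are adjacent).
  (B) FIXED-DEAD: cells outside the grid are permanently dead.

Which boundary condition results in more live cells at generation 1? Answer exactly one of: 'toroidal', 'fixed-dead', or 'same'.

Answer: toroidal

Derivation:
Under TOROIDAL boundary, generation 1:
______
XX____
______
______
______
_XX___
Population = 4

Under FIXED-DEAD boundary, generation 1:
______
XX____
______
______
______
______
Population = 2

Comparison: toroidal=4, fixed-dead=2 -> toroidal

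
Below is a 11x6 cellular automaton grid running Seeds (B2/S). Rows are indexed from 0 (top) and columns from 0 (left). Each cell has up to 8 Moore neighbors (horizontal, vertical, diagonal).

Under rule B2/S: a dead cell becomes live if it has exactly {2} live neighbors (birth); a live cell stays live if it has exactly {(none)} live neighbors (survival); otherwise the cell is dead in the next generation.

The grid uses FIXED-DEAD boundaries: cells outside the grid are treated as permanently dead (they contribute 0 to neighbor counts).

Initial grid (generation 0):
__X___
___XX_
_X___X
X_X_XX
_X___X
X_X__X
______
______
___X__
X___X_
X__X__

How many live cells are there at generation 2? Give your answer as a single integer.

Answer: 16

Derivation:
Simulating step by step:
Generation 0 (given above): 19 live cells
Generation 1: 12 live cells
____X_
_X___X
X_____
___X__
______
____X_
_X____
______
____X_
_XX___
_X__X_
Generation 2: 16 live cells
_____X
X___X_
_XX_X_
______
___XX_
______
______
______
_XXX__
X___XX
X__X__
Population at generation 2: 16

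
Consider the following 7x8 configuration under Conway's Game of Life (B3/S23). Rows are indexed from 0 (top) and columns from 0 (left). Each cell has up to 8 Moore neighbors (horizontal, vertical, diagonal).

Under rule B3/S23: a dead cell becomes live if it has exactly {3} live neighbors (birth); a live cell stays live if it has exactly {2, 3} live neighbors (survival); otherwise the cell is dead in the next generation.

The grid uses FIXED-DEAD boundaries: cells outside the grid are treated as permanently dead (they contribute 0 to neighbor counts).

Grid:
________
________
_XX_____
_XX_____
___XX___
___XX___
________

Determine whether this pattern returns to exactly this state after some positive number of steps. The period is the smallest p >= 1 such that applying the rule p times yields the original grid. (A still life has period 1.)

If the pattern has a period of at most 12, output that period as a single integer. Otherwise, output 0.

Answer: 2

Derivation:
Simulating and comparing each generation to the original:
Gen 0 (original, given above): 8 live cells
Gen 1: 6 live cells, differs from original
Gen 2: 8 live cells, MATCHES original -> period = 2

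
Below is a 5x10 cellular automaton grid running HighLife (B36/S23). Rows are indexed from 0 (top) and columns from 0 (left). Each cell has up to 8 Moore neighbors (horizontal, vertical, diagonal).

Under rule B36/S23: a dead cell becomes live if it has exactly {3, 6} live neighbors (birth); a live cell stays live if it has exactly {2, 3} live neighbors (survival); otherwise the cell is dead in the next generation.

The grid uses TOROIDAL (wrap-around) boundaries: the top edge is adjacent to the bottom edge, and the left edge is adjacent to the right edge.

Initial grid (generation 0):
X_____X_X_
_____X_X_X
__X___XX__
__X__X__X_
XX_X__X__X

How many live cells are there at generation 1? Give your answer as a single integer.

Answer: 20

Derivation:
Simulating step by step:
Generation 0 (given above): 17 live cells
Generation 1: 20 live cells
_X___XX_X_
_____X___X
_____X_X__
X_XX_X__XX
XXX__XX_X_
Population at generation 1: 20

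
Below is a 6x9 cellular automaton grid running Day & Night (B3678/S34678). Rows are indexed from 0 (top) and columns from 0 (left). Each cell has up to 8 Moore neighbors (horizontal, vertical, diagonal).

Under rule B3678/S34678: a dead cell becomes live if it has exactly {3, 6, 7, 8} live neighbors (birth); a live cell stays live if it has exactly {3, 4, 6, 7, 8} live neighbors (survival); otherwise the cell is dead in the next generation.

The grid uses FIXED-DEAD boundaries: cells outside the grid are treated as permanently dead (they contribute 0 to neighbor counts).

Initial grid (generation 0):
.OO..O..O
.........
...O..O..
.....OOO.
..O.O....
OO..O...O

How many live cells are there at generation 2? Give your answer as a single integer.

Answer: 10

Derivation:
Simulating step by step:
Generation 0 (given above): 15 live cells
Generation 1: 13 live cells
.........
..O......
.....OOO.
...OOOO..
.O.O..OO.
...O.....
Generation 2: 10 live cells
.........
......O..
...O.OO..
..O.O.O..
...O..O..
..O......
Population at generation 2: 10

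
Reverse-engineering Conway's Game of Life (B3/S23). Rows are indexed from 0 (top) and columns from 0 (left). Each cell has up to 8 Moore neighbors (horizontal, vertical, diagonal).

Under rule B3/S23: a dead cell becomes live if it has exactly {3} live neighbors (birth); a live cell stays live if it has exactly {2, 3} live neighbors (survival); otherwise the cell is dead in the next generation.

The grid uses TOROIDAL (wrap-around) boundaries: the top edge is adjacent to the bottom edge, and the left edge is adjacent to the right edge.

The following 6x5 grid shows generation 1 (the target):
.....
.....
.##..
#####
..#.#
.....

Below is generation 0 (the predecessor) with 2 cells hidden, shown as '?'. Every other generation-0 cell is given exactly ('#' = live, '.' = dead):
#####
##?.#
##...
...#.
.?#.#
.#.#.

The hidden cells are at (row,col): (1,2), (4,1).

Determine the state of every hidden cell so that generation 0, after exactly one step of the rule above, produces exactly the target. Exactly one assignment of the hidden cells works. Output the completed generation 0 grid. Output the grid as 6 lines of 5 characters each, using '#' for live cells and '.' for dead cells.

Hidden generation-0 cells (in order): (1,2), (4,1).
A hidden cell only influences target cells in its own 3x3 neighborhood. Try each of the 2^2 = 4 assignments, step the completed generation 0 forward once under B3/S23, and compare with the target:
  (1,2)=. (4,1)=. -> step reproduces the target at every cell -> ACCEPT
  (1,2)=. (4,1)=# -> step gives (3,0)='.' but target has '#' -> reject
  (1,2)=# (4,1)=. -> step gives (2,1)='.' but target has '#' -> reject
  (1,2)=# (4,1)=# -> step gives (2,1)='.' but target has '#' -> reject
Unique solution: (1,2)=dead, (4,1)=dead.
Check: live-neighbor counts of every cell in the completed generation 0:
65545
76545
43324
33323
22342
54655
Applying B3/S23 to generation 0 with these counts gives:
.....
.....
.##..
#####
..#.#
.....
which matches the target exactly.

Answer: #####
##..#
##...
...#.
..#.#
.#.#.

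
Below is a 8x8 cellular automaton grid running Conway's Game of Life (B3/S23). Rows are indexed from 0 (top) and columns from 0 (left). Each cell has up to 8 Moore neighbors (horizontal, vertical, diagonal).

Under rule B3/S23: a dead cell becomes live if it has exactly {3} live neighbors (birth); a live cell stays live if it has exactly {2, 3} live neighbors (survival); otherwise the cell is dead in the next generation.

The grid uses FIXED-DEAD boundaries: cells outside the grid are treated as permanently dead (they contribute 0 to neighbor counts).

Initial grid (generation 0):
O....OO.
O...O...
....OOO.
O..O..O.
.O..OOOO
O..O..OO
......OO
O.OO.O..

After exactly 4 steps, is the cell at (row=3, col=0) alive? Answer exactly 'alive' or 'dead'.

Answer: alive

Derivation:
Simulating step by step:
Generation 0 (given above): 26 live cells
Generation 1: 19 live cells
.....O..
....O...
...OO.O.
...O....
OOOOO...
....O...
.OOOOO.O
......O.
Generation 2: 21 live cells
........
...OO...
...OOO..
.O...O..
.OO.O...
O.......
..OOOOO.
..OOOOO.
Generation 3: 15 live cells
........
...O.O..
..OO.O..
.O...O..
OOO.....
........
.OO...O.
..O...O.
Generation 4: 17 live cells
........
..OO....
..OO.OO.
O..OO...
OOO.....
O.......
.OO.....
.OO.....

Cell (3,0) at generation 4: 1 -> alive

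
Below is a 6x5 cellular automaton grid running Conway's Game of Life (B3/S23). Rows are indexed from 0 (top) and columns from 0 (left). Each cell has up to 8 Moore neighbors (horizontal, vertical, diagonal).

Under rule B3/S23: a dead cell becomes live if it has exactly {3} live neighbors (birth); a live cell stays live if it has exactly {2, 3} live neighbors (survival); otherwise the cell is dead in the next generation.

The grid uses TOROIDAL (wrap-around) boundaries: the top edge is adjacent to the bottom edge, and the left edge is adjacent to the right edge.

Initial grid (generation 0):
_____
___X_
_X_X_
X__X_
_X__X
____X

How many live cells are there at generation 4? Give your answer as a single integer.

Answer: 10

Derivation:
Simulating step by step:
Generation 0 (given above): 8 live cells
Generation 1: 8 live cells
_____
__X__
___X_
XX_X_
___XX
X____
Generation 2: 9 live cells
_____
_____
_X_XX
X__X_
_XXX_
____X
Generation 3: 11 live cells
_____
_____
X_XXX
X____
XXXX_
__XX_
Generation 4: 10 live cells
_____
___XX
XX_XX
_____
X__X_
___XX
Population at generation 4: 10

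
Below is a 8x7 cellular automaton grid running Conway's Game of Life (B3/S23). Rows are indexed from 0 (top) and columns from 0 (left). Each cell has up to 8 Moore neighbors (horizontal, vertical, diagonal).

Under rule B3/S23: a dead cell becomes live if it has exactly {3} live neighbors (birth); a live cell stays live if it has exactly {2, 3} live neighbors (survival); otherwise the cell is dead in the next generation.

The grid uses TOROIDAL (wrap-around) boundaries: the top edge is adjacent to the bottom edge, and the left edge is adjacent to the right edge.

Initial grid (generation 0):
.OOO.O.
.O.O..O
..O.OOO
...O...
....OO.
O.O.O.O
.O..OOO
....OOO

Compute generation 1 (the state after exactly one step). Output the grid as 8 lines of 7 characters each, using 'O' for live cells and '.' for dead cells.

Answer: .O.O...
.O....O
O.O.OOO
...O..O
....OOO
OO.....
.O.....
.O.....

Derivation:
Simulating step by step:
Generation 0 (given above): 25 live cells
Generation 1: 18 live cells
(generation 1 grid is the final answer)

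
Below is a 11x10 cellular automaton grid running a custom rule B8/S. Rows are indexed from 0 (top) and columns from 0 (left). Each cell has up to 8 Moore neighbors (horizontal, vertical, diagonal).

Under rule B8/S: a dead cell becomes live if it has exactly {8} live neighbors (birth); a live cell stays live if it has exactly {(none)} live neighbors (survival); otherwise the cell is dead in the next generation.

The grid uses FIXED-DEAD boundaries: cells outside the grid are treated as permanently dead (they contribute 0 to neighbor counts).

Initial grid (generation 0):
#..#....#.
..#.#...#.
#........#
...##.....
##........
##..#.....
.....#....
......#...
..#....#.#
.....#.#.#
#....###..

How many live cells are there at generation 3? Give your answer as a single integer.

Answer: 0

Derivation:
Simulating step by step:
Generation 0 (given above): 27 live cells
Generation 1: 0 live cells
..........
..........
..........
..........
..........
..........
..........
..........
..........
..........
..........
Generation 2: 0 live cells
..........
..........
..........
..........
..........
..........
..........
..........
..........
..........
..........
Generation 3: 0 live cells
..........
..........
..........
..........
..........
..........
..........
..........
..........
..........
..........
Population at generation 3: 0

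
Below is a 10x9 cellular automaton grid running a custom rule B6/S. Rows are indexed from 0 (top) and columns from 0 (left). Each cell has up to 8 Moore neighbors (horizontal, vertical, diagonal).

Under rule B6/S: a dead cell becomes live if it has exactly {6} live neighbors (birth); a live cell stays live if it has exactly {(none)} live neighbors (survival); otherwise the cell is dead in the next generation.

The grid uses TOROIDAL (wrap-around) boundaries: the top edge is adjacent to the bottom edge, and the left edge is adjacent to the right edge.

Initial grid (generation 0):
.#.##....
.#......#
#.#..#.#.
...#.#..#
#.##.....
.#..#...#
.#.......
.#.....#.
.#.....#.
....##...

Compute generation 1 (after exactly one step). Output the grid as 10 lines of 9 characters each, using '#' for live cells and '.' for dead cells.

Answer: .........
.........
.........
.........
.........
.........
.........
.........
.........
.........

Derivation:
Simulating step by step:
Generation 0 (given above): 25 live cells
Generation 1: 0 live cells
(generation 1 grid is the final answer)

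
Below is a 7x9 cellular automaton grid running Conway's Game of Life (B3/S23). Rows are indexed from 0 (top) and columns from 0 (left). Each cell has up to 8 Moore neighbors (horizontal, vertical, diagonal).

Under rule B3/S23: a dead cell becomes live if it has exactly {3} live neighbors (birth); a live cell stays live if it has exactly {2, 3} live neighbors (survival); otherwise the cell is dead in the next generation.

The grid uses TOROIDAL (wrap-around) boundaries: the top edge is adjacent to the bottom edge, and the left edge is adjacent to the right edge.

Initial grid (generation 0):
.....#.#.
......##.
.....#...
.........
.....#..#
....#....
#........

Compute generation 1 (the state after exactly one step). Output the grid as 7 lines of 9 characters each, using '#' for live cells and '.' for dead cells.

Simulating step by step:
Generation 0 (given above): 9 live cells
Generation 1: 5 live cells
(generation 1 grid is the final answer)

Answer: .......##
.....#.#.
......#..
.........
.........
.........
.........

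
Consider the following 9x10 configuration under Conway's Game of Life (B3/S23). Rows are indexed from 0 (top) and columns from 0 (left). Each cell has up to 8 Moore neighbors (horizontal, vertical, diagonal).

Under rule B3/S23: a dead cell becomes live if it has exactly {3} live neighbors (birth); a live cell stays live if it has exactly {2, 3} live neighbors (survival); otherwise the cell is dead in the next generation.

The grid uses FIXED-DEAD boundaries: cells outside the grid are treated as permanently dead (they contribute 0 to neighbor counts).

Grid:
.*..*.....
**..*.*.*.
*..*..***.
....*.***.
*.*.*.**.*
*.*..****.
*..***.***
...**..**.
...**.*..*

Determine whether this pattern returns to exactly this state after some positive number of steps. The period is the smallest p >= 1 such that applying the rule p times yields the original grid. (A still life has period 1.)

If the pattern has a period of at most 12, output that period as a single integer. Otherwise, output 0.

Simulating and comparing each generation to the original:
Gen 0 (original, given above): 43 live cells
Gen 1: 31 live cells, differs from original
Gen 2: 25 live cells, differs from original
Gen 3: 21 live cells, differs from original
Gen 4: 21 live cells, differs from original
Gen 5: 22 live cells, differs from original
Gen 6: 17 live cells, differs from original
Gen 7: 15 live cells, differs from original
Gen 8: 15 live cells, differs from original
Gen 9: 16 live cells, differs from original
Gen 10: 15 live cells, differs from original
Gen 11: 14 live cells, differs from original
Gen 12: 16 live cells, differs from original
No period found within 12 steps.

Answer: 0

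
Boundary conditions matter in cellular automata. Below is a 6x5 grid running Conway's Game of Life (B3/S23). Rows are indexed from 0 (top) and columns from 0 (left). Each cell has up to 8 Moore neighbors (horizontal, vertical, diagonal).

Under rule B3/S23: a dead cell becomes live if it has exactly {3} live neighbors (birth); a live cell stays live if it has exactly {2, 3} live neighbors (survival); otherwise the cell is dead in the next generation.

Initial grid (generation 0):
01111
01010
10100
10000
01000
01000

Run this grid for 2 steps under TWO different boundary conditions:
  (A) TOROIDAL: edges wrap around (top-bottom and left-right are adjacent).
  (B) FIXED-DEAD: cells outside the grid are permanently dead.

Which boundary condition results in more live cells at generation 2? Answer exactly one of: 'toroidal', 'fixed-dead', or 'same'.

Under TOROIDAL boundary, generation 2:
10011
01100
11001
00000
11101
01010
Population = 14

Under FIXED-DEAD boundary, generation 2:
00011
10101
10000
10000
11000
00000
Population = 9

Comparison: toroidal=14, fixed-dead=9 -> toroidal

Answer: toroidal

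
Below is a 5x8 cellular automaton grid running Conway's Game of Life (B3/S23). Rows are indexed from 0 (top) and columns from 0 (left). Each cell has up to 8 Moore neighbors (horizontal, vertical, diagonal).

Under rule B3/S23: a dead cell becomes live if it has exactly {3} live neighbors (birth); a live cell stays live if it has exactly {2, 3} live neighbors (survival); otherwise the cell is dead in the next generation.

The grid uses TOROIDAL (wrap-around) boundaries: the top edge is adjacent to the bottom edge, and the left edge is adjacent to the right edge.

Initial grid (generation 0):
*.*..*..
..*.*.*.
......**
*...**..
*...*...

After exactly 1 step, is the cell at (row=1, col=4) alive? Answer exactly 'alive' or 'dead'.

Simulating step by step:
Generation 0 (given above): 13 live cells
Generation 1: 18 live cells
....**.*
.*.*..*.
...**.**
*...***.
*..**..*

Cell (1,4) at generation 1: 0 -> dead

Answer: dead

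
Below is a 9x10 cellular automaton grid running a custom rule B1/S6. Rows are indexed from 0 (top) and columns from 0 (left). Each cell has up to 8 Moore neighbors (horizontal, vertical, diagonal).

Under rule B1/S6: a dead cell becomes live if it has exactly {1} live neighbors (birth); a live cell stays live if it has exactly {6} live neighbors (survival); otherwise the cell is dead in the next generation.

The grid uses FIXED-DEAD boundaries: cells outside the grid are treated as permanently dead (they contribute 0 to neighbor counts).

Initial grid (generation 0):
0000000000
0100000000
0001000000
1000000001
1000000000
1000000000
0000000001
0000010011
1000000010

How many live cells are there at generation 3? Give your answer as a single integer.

Simulating step by step:
Generation 0 (given above): 12 live cells
Generation 1: 31 live cells
1110000000
1001100000
0000100011
0011100010
0000000011
0000000011
1100111100
1100101000
0100111000
Generation 2: 9 live cells
0000010000
0000000100
1000000000
0100000000
0100010000
0011000000
0000000000
0000000010
0000000000
Generation 3: 29 live cells
0000100110
1100110010
0010001110
0000111000
0000001000
1000011000
0100100111
0000000101
0000000111
Population at generation 3: 29

Answer: 29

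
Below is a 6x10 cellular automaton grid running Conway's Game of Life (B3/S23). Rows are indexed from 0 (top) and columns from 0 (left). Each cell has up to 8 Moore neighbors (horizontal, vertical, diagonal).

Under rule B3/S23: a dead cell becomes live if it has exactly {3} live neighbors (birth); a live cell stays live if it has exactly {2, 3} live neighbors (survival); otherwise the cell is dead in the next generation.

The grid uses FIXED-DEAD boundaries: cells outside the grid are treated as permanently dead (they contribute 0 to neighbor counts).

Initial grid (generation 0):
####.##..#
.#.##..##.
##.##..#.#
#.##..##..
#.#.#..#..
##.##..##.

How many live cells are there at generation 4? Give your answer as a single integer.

Answer: 18

Derivation:
Simulating step by step:
Generation 0 (given above): 33 live cells
Generation 1: 25 live cells
##.#.####.
.......#.#
#....#....
#....###..
#...##....
#####..##.
Generation 2: 22 live cells
......###.
##..##.#..
.....#.##.
##........
#.#.....#.
######....
Generation 3: 19 live cells
.....####.
....##....
....##.##.
##.....##.
....#.....
#.###.....
Generation 4: 18 live cells
....####..
..........
....##.##.
....#####.
#.#.#.....
...##.....
Population at generation 4: 18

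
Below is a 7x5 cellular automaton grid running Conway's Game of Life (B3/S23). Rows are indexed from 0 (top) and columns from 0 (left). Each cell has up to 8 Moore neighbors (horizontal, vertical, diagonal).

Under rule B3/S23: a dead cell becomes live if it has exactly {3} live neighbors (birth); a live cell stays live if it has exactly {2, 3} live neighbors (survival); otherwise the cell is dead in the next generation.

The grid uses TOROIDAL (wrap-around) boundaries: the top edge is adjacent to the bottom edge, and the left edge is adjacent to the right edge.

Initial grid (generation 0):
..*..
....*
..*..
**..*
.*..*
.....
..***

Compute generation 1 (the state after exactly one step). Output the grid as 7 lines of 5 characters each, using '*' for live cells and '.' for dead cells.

Simulating step by step:
Generation 0 (given above): 11 live cells
Generation 1: 17 live cells
(generation 1 grid is the final answer)

Answer: ..*.*
...*.
.*.**
.****
.*..*
*.*.*
..**.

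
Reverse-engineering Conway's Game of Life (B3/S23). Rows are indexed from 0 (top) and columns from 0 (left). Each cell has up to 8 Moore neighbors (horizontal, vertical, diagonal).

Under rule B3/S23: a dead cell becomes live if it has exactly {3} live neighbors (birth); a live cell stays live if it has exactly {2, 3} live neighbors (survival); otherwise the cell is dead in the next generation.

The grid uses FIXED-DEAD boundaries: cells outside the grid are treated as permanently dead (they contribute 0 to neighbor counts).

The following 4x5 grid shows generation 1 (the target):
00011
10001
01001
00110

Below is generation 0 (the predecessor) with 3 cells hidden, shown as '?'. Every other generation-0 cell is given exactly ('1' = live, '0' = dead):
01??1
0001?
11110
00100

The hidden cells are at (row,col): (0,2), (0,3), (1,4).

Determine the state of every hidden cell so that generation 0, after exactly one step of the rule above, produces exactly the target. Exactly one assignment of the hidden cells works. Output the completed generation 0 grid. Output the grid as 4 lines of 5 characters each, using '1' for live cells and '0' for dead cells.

Answer: 01001
00011
11110
00100

Derivation:
Hidden generation-0 cells (in order): (0,2), (0,3), (1,4).
A hidden cell only influences target cells in its own 3x3 neighborhood. Try each of the 2^3 = 8 assignments, step the completed generation 0 forward once under B3/S23, and compare with the target:
  (0,2)=0 (0,3)=0 (1,4)=0 -> step gives (0,3)='0' but target has '1' -> reject
  (0,2)=0 (0,3)=0 (1,4)=1 -> step reproduces the target at every cell -> ACCEPT
  (0,2)=0 (0,3)=1 (1,4)=0 -> step gives (0,2)='1' but target has '0' -> reject
  (0,2)=0 (0,3)=1 (1,4)=1 -> step gives (0,2)='1' but target has '0' -> reject
  (0,2)=1 (0,3)=0 (1,4)=0 -> step gives (0,2)='1' but target has '0' -> reject
  (0,2)=1 (0,3)=0 (1,4)=1 -> step gives (0,2)='1' but target has '0' -> reject
  (0,2)=1 (0,3)=1 (1,4)=0 -> step gives (0,2)='1' but target has '0' -> reject
  (0,2)=1 (0,3)=1 (1,4)=1 -> step gives (0,2)='1' but target has '0' -> reject
Unique solution: (0,2)=dead, (0,3)=dead, (1,4)=live.
Check: live-neighbor counts of every cell in the completed generation 0:
10232
34543
13443
24331
Applying B3/S23 to generation 0 with these counts gives:
00011
10001
01001
00110
which matches the target exactly.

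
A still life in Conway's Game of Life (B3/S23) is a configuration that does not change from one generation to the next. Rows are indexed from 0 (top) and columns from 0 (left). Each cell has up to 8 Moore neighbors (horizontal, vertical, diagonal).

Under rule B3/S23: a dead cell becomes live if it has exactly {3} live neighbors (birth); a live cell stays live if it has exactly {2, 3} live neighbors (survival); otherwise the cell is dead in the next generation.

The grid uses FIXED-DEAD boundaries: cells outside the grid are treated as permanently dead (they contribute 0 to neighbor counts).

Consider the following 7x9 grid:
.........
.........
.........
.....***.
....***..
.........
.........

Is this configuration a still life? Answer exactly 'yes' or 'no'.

Compute generation 1 and compare to generation 0 (given above):
Generation 1:
.........
.........
......*..
....*..*.
....*..*.
.....*...
.........
Cell (2,6) differs: gen0=0 vs gen1=1 -> NOT a still life.

Answer: no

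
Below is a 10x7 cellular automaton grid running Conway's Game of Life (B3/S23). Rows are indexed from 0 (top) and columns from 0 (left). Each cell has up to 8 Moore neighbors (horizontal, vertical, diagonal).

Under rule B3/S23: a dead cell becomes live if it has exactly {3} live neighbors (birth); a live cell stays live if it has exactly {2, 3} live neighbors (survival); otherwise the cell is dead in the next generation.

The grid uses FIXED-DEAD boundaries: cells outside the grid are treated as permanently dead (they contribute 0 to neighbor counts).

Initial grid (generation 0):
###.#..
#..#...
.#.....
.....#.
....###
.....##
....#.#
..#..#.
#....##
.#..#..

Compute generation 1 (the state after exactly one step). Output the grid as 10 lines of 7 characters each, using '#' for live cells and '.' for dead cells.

Answer: ####...
#..#...
.......
....###
....#..
.......
....#.#
....#..
.#..###
.....#.

Derivation:
Simulating step by step:
Generation 0 (given above): 22 live cells
Generation 1: 18 live cells
(generation 1 grid is the final answer)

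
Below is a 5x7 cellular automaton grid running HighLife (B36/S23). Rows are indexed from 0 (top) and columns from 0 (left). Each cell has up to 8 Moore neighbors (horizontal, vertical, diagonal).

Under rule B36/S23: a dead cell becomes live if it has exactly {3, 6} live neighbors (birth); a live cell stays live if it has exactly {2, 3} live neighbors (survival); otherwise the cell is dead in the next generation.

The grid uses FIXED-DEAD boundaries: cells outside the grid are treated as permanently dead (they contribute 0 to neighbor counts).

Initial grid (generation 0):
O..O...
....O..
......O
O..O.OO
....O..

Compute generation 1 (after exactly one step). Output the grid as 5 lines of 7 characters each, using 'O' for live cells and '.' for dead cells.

Simulating step by step:
Generation 0 (given above): 9 live cells
Generation 1: 7 live cells
(generation 1 grid is the final answer)

Answer: .......
.......
....O.O
....OOO
....OO.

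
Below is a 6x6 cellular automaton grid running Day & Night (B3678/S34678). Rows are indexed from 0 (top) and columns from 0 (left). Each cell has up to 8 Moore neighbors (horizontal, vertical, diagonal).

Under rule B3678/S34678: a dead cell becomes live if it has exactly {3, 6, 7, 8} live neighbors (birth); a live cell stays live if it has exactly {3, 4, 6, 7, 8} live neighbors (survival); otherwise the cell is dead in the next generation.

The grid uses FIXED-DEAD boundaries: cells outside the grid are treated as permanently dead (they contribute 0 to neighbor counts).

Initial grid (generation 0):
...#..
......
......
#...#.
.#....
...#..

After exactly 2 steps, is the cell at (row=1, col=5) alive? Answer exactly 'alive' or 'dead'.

Answer: dead

Derivation:
Simulating step by step:
Generation 0 (given above): 5 live cells
Generation 1: 0 live cells
......
......
......
......
......
......
Generation 2: 0 live cells
......
......
......
......
......
......

Cell (1,5) at generation 2: 0 -> dead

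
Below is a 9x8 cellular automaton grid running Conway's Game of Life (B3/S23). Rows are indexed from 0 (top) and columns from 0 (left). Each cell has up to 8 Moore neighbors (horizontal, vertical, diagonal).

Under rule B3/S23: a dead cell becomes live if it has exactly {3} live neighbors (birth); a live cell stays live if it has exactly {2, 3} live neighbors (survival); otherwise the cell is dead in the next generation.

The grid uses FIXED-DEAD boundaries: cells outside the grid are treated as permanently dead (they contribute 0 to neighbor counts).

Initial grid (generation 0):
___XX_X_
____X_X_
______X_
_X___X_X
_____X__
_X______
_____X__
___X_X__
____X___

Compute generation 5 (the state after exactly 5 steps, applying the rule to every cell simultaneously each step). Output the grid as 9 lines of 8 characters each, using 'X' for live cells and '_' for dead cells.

Simulating step by step:
Generation 0 (given above): 15 live cells
Generation 1: 13 live cells
___XX___
___XX_XX
______XX
_____X__
______X_
________
____X___
_____X__
____X___
Generation 2: 13 live cells
___XXX__
___XX_XX
____X__X
_____X_X
________
________
________
____XX__
________
Generation 3: 9 live cells
___X_XX_
______XX
___XX__X
______X_
________
________
________
________
________
Generation 4: 7 live cells
_____XXX
___X___X
_____X_X
________
________
________
________
________
________
Generation 5: 6 live cells
(generation 5 grid is the final answer)

Answer: ______XX
____XX_X
______X_
________
________
________
________
________
________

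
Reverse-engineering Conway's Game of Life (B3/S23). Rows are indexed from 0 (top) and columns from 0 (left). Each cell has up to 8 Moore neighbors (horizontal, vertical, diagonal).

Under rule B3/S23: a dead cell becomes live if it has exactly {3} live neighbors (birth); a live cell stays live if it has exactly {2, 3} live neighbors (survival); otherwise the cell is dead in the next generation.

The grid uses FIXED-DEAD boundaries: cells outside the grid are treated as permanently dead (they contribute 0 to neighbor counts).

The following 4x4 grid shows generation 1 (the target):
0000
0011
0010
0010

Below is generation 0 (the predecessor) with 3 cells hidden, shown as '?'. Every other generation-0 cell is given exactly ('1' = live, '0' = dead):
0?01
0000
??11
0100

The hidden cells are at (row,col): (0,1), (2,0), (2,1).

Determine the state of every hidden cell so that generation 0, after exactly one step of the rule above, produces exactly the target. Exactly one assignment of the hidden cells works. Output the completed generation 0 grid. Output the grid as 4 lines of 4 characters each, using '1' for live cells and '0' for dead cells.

Hidden generation-0 cells (in order): (0,1), (2,0), (2,1).
A hidden cell only influences target cells in its own 3x3 neighborhood. Try each of the 2^3 = 8 assignments, step the completed generation 0 forward once under B3/S23, and compare with the target:
  (0,1)=0 (2,0)=0 (2,1)=0 -> step reproduces the target at every cell -> ACCEPT
  (0,1)=0 (2,0)=0 (2,1)=1 -> step gives (1,2)='0' but target has '1' -> reject
  (0,1)=0 (2,0)=1 (2,1)=0 -> step gives (2,1)='1' but target has '0' -> reject
  (0,1)=0 (2,0)=1 (2,1)=1 -> step gives (1,1)='1' but target has '0' -> reject
  (0,1)=1 (2,0)=0 (2,1)=0 -> step gives (1,2)='0' but target has '1' -> reject
  (0,1)=1 (2,0)=0 (2,1)=1 -> step gives (1,1)='1' but target has '0' -> reject
  (0,1)=1 (2,0)=1 (2,1)=0 -> step gives (1,1)='1' but target has '0' -> reject
  (0,1)=1 (2,0)=1 (2,1)=1 -> step gives (1,0)='1' but target has '0' -> reject
Unique solution: (0,1)=dead, (2,0)=dead, (2,1)=dead.
Check: live-neighbor counts of every cell in the completed generation 0:
0010
0133
1221
1132
Applying B3/S23 to generation 0 with these counts gives:
0000
0011
0010
0010
which matches the target exactly.

Answer: 0001
0000
0011
0100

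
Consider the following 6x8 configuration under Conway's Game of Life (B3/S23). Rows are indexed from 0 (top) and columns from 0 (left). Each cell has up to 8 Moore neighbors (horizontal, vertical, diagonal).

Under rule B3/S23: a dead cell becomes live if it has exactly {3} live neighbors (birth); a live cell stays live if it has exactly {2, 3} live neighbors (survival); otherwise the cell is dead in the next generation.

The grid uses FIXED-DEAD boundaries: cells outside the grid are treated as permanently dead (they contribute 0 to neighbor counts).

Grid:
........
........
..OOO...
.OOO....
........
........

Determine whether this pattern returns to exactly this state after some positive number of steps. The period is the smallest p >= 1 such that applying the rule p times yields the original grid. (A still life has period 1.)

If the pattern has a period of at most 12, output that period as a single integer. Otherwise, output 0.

Simulating and comparing each generation to the original:
Gen 0 (original, given above): 6 live cells
Gen 1: 6 live cells, differs from original
Gen 2: 6 live cells, MATCHES original -> period = 2

Answer: 2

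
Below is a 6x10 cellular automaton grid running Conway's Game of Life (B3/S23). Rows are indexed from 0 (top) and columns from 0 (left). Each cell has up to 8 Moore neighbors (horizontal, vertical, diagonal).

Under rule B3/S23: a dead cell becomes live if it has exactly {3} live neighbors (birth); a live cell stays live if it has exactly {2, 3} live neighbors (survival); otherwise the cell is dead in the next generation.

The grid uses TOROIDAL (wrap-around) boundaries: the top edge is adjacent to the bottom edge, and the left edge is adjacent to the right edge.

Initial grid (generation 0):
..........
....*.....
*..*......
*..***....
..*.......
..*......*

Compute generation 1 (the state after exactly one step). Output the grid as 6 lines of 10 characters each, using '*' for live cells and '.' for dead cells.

Simulating step by step:
Generation 0 (given above): 10 live cells
Generation 1: 9 live cells
(generation 1 grid is the final answer)

Answer: ..........
..........
...*.*....
.****.....
.**.*.....
..........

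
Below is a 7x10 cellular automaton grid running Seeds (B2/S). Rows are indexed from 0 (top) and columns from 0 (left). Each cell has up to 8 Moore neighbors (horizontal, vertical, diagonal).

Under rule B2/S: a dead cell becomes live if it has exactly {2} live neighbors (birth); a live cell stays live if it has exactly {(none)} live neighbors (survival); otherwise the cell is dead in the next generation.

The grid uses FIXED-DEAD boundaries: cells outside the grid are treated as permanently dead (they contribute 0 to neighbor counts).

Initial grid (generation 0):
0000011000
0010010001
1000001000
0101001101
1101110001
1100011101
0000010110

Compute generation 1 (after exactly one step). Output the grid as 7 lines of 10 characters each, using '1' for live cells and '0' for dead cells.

Answer: 0000100000
0100100100
0001100001
0000000000
0000000000
0001000000
1100100001

Derivation:
Simulating step by step:
Generation 0 (given above): 27 live cells
Generation 1: 12 live cells
(generation 1 grid is the final answer)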